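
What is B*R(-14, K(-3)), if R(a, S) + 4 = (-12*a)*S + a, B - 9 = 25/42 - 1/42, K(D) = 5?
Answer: 55074/7 ≈ 7867.7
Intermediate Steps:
B = 67/7 (B = 9 + (25/42 - 1/42) = 9 + 4/7 = 67/7 ≈ 9.5714)
R(a, S) = -4 + a - 12*S*a (R(a, S) = -4 + ((-12*a)*S + a) = -4 + (-12*S*a + a) = -4 + (a - 12*S*a) = -4 + a - 12*S*a)
B*R(-14, K(-3)) = 67*(-4 - 14 - 12*5*(-14))/7 = 67*(-4 - 14 + 840)/7 = (67/7)*822 = 55074/7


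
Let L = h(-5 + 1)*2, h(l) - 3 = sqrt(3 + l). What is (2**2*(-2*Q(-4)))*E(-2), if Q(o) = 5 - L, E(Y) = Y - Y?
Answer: 0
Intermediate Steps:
h(l) = 3 + sqrt(3 + l)
E(Y) = 0
L = 6 + 2*I (L = (3 + sqrt(3 + (-5 + 1)))*2 = (3 + sqrt(3 - 4))*2 = (3 + sqrt(-1))*2 = (3 + I)*2 = 6 + 2*I ≈ 6.0 + 2.0*I)
Q(o) = -1 - 2*I (Q(o) = 5 - (6 + 2*I) = 5 + (-6 - 2*I) = -1 - 2*I)
(2**2*(-2*Q(-4)))*E(-2) = (2**2*(-2*(-1 - 2*I)))*0 = (4*(2 + 4*I))*0 = (8 + 16*I)*0 = 0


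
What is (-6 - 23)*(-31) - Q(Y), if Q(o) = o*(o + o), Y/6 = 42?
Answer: -126109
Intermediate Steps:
Y = 252 (Y = 6*42 = 252)
Q(o) = 2*o² (Q(o) = o*(2*o) = 2*o²)
(-6 - 23)*(-31) - Q(Y) = (-6 - 23)*(-31) - 2*252² = -29*(-31) - 2*63504 = 899 - 1*127008 = 899 - 127008 = -126109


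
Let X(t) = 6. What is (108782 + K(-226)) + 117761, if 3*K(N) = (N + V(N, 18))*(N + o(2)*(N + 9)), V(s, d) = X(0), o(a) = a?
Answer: 274943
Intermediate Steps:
V(s, d) = 6
K(N) = (6 + N)*(18 + 3*N)/3 (K(N) = ((N + 6)*(N + 2*(N + 9)))/3 = ((6 + N)*(N + 2*(9 + N)))/3 = ((6 + N)*(N + (18 + 2*N)))/3 = ((6 + N)*(18 + 3*N))/3 = (6 + N)*(18 + 3*N)/3)
(108782 + K(-226)) + 117761 = (108782 + (36 + (-226)**2 + 12*(-226))) + 117761 = (108782 + (36 + 51076 - 2712)) + 117761 = (108782 + 48400) + 117761 = 157182 + 117761 = 274943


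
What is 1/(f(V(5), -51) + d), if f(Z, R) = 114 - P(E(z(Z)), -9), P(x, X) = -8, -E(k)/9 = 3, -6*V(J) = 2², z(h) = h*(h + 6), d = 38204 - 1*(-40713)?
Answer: 1/79039 ≈ 1.2652e-5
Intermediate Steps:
d = 78917 (d = 38204 + 40713 = 78917)
z(h) = h*(6 + h)
V(J) = -⅔ (V(J) = -⅙*2² = -⅙*4 = -⅔)
E(k) = -27 (E(k) = -9*3 = -27)
f(Z, R) = 122 (f(Z, R) = 114 - 1*(-8) = 114 + 8 = 122)
1/(f(V(5), -51) + d) = 1/(122 + 78917) = 1/79039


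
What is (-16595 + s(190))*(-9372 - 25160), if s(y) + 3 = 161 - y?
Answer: 574163564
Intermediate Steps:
s(y) = 158 - y (s(y) = -3 + (161 - y) = 158 - y)
(-16595 + s(190))*(-9372 - 25160) = (-16595 + (158 - 1*190))*(-9372 - 25160) = (-16595 + (158 - 190))*(-34532) = (-16595 - 32)*(-34532) = -16627*(-34532) = 574163564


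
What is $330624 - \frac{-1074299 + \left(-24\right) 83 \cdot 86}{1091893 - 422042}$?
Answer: $\frac{221470062635}{669851} \approx 3.3063 \cdot 10^{5}$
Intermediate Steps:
$330624 - \frac{-1074299 + \left(-24\right) 83 \cdot 86}{1091893 - 422042} = 330624 - \frac{-1074299 - 171312}{669851} = 330624 - \left(-1074299 - 171312\right) \frac{1}{669851} = 330624 - \left(-1245611\right) \frac{1}{669851} = 330624 - - \frac{1245611}{669851} = 330624 + \frac{1245611}{669851} = \frac{221470062635}{669851}$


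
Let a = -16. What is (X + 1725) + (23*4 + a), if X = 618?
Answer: 2419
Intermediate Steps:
(X + 1725) + (23*4 + a) = (618 + 1725) + (23*4 - 16) = 2343 + (92 - 16) = 2343 + 76 = 2419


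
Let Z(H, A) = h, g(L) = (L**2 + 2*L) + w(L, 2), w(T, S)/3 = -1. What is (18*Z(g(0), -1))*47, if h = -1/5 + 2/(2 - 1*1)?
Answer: 7614/5 ≈ 1522.8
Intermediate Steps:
w(T, S) = -3 (w(T, S) = 3*(-1) = -3)
g(L) = -3 + L**2 + 2*L (g(L) = (L**2 + 2*L) - 3 = -3 + L**2 + 2*L)
h = 9/5 (h = -1*1/5 + 2/(2 - 1) = -1/5 + 2/1 = -1/5 + 2*1 = -1/5 + 2 = 9/5 ≈ 1.8000)
Z(H, A) = 9/5
(18*Z(g(0), -1))*47 = (18*(9/5))*47 = (162/5)*47 = 7614/5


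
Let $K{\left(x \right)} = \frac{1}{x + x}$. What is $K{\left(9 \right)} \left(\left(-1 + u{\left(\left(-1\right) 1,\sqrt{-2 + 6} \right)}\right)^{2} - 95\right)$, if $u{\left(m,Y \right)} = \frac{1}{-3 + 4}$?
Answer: $- \frac{95}{18} \approx -5.2778$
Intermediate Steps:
$K{\left(x \right)} = \frac{1}{2 x}$
$u{\left(m,Y \right)} = 1$ ($u{\left(m,Y \right)} = 1^{-1} = 1$)
$K{\left(9 \right)} \left(\left(-1 + u{\left(\left(-1\right) 1,\sqrt{-2 + 6} \right)}\right)^{2} - 95\right) = \frac{1}{2 \cdot 9} \left(\left(-1 + 1\right)^{2} - 95\right) = \frac{1}{2} \cdot \frac{1}{9} \left(0^{2} - 95\right) = \frac{0 - 95}{18} = \frac{1}{18} \left(-95\right) = - \frac{95}{18}$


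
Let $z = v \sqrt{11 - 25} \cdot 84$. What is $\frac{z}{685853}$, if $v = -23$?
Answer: $- \frac{276 i \sqrt{14}}{97979} \approx - 0.01054 i$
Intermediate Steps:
$z = - 1932 i \sqrt{14}$ ($z = - 23 \sqrt{11 - 25} \cdot 84 = - 23 \sqrt{-14} \cdot 84 = - 23 i \sqrt{14} \cdot 84 = - 1932 i \sqrt{14} \approx - 7228.9 i$)
$\frac{z}{685853} = \frac{\left(-1932\right) i \sqrt{14}}{685853} = - 1932 i \sqrt{14} \cdot \frac{1}{685853} = - \frac{276 i \sqrt{14}}{97979}$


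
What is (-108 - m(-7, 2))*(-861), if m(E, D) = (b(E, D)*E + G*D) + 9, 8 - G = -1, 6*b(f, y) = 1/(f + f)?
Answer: 465227/4 ≈ 1.1631e+5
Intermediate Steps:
b(f, y) = 1/(12*f) (b(f, y) = 1/(6*(f + f)) = 1/(6*((2*f))) = (1/(2*f))/6 = 1/(12*f))
G = 9 (G = 8 - 1*(-1) = 8 + 1 = 9)
m(E, D) = 109/12 + 9*D (m(E, D) = ((1/(12*E))*E + 9*D) + 9 = (1/12 + 9*D) + 9 = 109/12 + 9*D)
(-108 - m(-7, 2))*(-861) = (-108 - (109/12 + 9*2))*(-861) = (-108 - (109/12 + 18))*(-861) = (-108 - 1*325/12)*(-861) = (-108 - 325/12)*(-861) = -1621/12*(-861) = 465227/4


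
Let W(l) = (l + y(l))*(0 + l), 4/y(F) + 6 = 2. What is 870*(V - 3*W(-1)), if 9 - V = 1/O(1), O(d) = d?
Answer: 1740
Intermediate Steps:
y(F) = -1 (y(F) = 4/(-6 + 2) = 4/(-4) = 4*(-¼) = -1)
W(l) = l*(-1 + l) (W(l) = (l - 1)*(0 + l) = (-1 + l)*l = l*(-1 + l))
V = 8 (V = 9 - 1/1 = 9 - 1*1 = 9 - 1 = 8)
870*(V - 3*W(-1)) = 870*(8 - (-3)*(-1 - 1)) = 870*(8 - (-3)*(-2)) = 870*(8 - 3*2) = 870*(8 - 6) = 870*2 = 1740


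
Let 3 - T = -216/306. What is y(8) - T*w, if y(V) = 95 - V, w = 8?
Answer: 975/17 ≈ 57.353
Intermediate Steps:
T = 63/17 (T = 3 - (-216)/306 = 3 - 1*(-12/17) = 3 + 12/17 = 63/17 ≈ 3.7059)
y(8) - T*w = (95 - 1*8) - 63*8/17 = (95 - 8) - 1*504/17 = 87 - 504/17 = 975/17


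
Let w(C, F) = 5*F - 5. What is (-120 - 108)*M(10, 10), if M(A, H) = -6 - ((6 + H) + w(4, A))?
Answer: 15276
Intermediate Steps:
w(C, F) = -5 + 5*F
M(A, H) = -7 - H - 5*A (M(A, H) = -6 - ((6 + H) + (-5 + 5*A)) = -6 - (1 + H + 5*A) = -6 + (-1 - H - 5*A) = -7 - H - 5*A)
(-120 - 108)*M(10, 10) = (-120 - 108)*(-7 - 1*10 - 5*10) = -228*(-7 - 10 - 50) = -228*(-67) = 15276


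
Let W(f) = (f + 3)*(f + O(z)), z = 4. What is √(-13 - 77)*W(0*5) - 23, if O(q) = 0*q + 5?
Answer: -23 + 45*I*√10 ≈ -23.0 + 142.3*I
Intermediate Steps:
O(q) = 5 (O(q) = 0 + 5 = 5)
W(f) = (3 + f)*(5 + f) (W(f) = (f + 3)*(f + 5) = (3 + f)*(5 + f))
√(-13 - 77)*W(0*5) - 23 = √(-13 - 77)*(15 + (0*5)² + 8*(0*5)) - 23 = √(-90)*(15 + 0² + 8*0) - 23 = (3*I*√10)*(15 + 0 + 0) - 23 = (3*I*√10)*15 - 23 = 45*I*√10 - 23 = -23 + 45*I*√10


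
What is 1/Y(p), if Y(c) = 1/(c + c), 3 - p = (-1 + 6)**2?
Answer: -44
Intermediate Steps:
p = -22 (p = 3 - (-1 + 6)**2 = 3 - 1*5**2 = 3 - 1*25 = 3 - 25 = -22)
Y(c) = 1/(2*c)
1/Y(p) = 1/((1/2)/(-22)) = 1/((1/2)*(-1/22)) = 1/(-1/44) = -44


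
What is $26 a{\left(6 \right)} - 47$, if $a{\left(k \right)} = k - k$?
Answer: $-47$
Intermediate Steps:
$a{\left(k \right)} = 0$
$26 a{\left(6 \right)} - 47 = 26 \cdot 0 - 47 = 0 - 47 = -47$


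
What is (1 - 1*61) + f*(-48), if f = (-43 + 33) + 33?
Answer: -1164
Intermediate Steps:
f = 23 (f = -10 + 33 = 23)
(1 - 1*61) + f*(-48) = (1 - 1*61) + 23*(-48) = (1 - 61) - 1104 = -60 - 1104 = -1164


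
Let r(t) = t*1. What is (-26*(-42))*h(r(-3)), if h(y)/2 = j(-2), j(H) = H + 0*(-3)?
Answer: -4368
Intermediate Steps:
r(t) = t
j(H) = H (j(H) = H + 0 = H)
h(y) = -4 (h(y) = 2*(-2) = -4)
(-26*(-42))*h(r(-3)) = -26*(-42)*(-4) = 1092*(-4) = -4368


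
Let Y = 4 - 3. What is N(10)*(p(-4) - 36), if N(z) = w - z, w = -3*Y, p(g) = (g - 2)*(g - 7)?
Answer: -390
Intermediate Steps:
p(g) = (-7 + g)*(-2 + g) (p(g) = (-2 + g)*(-7 + g) = (-7 + g)*(-2 + g))
Y = 1
w = -3 (w = -3*1 = -3)
N(z) = -3 - z
N(10)*(p(-4) - 36) = (-3 - 1*10)*((14 + (-4)**2 - 9*(-4)) - 36) = (-3 - 10)*((14 + 16 + 36) - 36) = -13*(66 - 36) = -13*30 = -390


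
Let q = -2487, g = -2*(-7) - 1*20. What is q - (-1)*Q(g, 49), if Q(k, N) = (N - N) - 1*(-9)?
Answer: -2478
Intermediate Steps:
g = -6 (g = 14 - 20 = -6)
Q(k, N) = 9 (Q(k, N) = 0 + 9 = 9)
q - (-1)*Q(g, 49) = -2487 - (-1)*9 = -2487 - 1*(-9) = -2487 + 9 = -2478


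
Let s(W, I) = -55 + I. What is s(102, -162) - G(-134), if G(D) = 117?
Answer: -334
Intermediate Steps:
s(102, -162) - G(-134) = (-55 - 162) - 1*117 = -217 - 117 = -334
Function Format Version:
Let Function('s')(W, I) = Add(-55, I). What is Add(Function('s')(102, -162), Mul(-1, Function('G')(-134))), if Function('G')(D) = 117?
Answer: -334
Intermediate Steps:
Add(Function('s')(102, -162), Mul(-1, Function('G')(-134))) = Add(Add(-55, -162), Mul(-1, 117)) = Add(-217, -117) = -334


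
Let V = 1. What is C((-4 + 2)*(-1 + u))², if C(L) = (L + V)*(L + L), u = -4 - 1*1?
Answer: 97344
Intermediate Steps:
u = -5 (u = -4 - 1 = -5)
C(L) = 2*L*(1 + L) (C(L) = (L + 1)*(L + L) = (1 + L)*(2*L) = 2*L*(1 + L))
C((-4 + 2)*(-1 + u))² = (2*((-4 + 2)*(-1 - 5))*(1 + (-4 + 2)*(-1 - 5)))² = (2*(-2*(-6))*(1 - 2*(-6)))² = (2*12*(1 + 12))² = (2*12*13)² = 312² = 97344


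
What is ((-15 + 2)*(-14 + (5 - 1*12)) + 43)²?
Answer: 99856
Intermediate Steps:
((-15 + 2)*(-14 + (5 - 1*12)) + 43)² = (-13*(-14 + (5 - 12)) + 43)² = (-13*(-14 - 7) + 43)² = (-13*(-21) + 43)² = (273 + 43)² = 316² = 99856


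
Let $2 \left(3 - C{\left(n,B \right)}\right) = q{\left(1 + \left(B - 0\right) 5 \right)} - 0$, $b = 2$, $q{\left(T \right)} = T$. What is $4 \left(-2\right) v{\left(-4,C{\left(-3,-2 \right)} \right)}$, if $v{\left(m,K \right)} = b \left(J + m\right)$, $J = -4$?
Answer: $128$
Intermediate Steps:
$C{\left(n,B \right)} = \frac{5}{2} - \frac{5 B}{2}$ ($C{\left(n,B \right)} = 3 - \frac{\left(1 + \left(B - 0\right) 5\right) - 0}{2} = 3 - \frac{\left(1 + \left(B + 0\right) 5\right) + 0}{2} = 3 - \frac{\left(1 + B 5\right) + 0}{2} = 3 - \frac{\left(1 + 5 B\right) + 0}{2} = 3 - \frac{1 + 5 B}{2} = 3 - \left(\frac{1}{2} + \frac{5 B}{2}\right) = \frac{5}{2} - \frac{5 B}{2}$)
$v{\left(m,K \right)} = -8 + 2 m$ ($v{\left(m,K \right)} = 2 \left(-4 + m\right) = -8 + 2 m$)
$4 \left(-2\right) v{\left(-4,C{\left(-3,-2 \right)} \right)} = 4 \left(-2\right) \left(-8 + 2 \left(-4\right)\right) = - 8 \left(-8 - 8\right) = \left(-8\right) \left(-16\right) = 128$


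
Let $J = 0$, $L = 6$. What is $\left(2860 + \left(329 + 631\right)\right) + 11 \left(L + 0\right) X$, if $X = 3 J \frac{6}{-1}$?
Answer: $3820$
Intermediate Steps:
$X = 0$ ($X = 3 \cdot 0 \frac{6}{-1} = 0 \cdot 6 \left(-1\right) = 0 \left(-6\right) = 0$)
$\left(2860 + \left(329 + 631\right)\right) + 11 \left(L + 0\right) X = \left(2860 + \left(329 + 631\right)\right) + 11 \left(6 + 0\right) 0 = \left(2860 + 960\right) + 11 \cdot 6 \cdot 0 = 3820 + 66 \cdot 0 = 3820 + 0 = 3820$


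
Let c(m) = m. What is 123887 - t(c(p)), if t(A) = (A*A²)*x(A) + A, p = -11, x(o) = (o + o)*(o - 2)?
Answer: 504564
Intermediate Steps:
x(o) = 2*o*(-2 + o) (x(o) = (2*o)*(-2 + o) = 2*o*(-2 + o))
t(A) = A + 2*A⁴*(-2 + A) (t(A) = (A*A²)*(2*A*(-2 + A)) + A = A³*(2*A*(-2 + A)) + A = 2*A⁴*(-2 + A) + A = A + 2*A⁴*(-2 + A))
123887 - t(c(p)) = 123887 - (-11)*(1 + 2*(-11)³*(-2 - 11)) = 123887 - (-11)*(1 + 2*(-1331)*(-13)) = 123887 - (-11)*(1 + 34606) = 123887 - (-11)*34607 = 123887 - 1*(-380677) = 123887 + 380677 = 504564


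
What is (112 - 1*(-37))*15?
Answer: 2235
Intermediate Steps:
(112 - 1*(-37))*15 = (112 + 37)*15 = 149*15 = 2235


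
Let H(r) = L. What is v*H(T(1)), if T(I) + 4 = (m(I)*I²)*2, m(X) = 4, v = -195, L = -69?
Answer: 13455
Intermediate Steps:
T(I) = -4 + 8*I² (T(I) = -4 + (4*I²)*2 = -4 + 8*I²)
H(r) = -69
v*H(T(1)) = -195*(-69) = 13455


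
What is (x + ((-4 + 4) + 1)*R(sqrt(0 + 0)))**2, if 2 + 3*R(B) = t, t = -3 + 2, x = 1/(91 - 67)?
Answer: 529/576 ≈ 0.91840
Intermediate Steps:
x = 1/24 ≈ 0.041667
t = -1
R(B) = -1 (R(B) = -2/3 + (1/3)*(-1) = -2/3 - 1/3 = -1)
(x + ((-4 + 4) + 1)*R(sqrt(0 + 0)))**2 = (1/24 + ((-4 + 4) + 1)*(-1))**2 = (1/24 + (0 + 1)*(-1))**2 = (1/24 + 1*(-1))**2 = (1/24 - 1)**2 = (-23/24)**2 = 529/576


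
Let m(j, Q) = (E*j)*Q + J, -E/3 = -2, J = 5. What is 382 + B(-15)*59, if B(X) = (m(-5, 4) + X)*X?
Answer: 115432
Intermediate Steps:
E = 6 (E = -3*(-2) = 6)
m(j, Q) = 5 + 6*Q*j (m(j, Q) = (6*j)*Q + 5 = 6*Q*j + 5 = 5 + 6*Q*j)
B(X) = X*(-115 + X) (B(X) = ((5 + 6*4*(-5)) + X)*X = ((5 - 120) + X)*X = (-115 + X)*X = X*(-115 + X))
382 + B(-15)*59 = 382 - 15*(-115 - 15)*59 = 382 - 15*(-130)*59 = 382 + 1950*59 = 382 + 115050 = 115432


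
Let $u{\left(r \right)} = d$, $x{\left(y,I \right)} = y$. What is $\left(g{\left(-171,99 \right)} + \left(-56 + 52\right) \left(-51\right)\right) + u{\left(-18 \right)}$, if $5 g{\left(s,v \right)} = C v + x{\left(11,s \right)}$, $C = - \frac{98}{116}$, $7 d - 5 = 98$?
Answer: $\frac{414499}{2030} \approx 204.19$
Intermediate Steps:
$d = \frac{103}{7}$ ($d = \frac{5}{7} + \frac{1}{7} \cdot 98 = \frac{5}{7} + 14 = \frac{103}{7} \approx 14.714$)
$u{\left(r \right)} = \frac{103}{7}$
$C = - \frac{49}{58}$ ($C = \left(-98\right) \frac{1}{116} = - \frac{49}{58} \approx -0.84483$)
$g{\left(s,v \right)} = \frac{11}{5} - \frac{49 v}{290}$ ($g{\left(s,v \right)} = \frac{- \frac{49 v}{58} + 11}{5} = \frac{11 - \frac{49 v}{58}}{5} = \frac{11}{5} - \frac{49 v}{290}$)
$\left(g{\left(-171,99 \right)} + \left(-56 + 52\right) \left(-51\right)\right) + u{\left(-18 \right)} = \left(\left(\frac{11}{5} - \frac{4851}{290}\right) + \left(-56 + 52\right) \left(-51\right)\right) + \frac{103}{7} = \left(\left(\frac{11}{5} - \frac{4851}{290}\right) - -204\right) + \frac{103}{7} = \left(- \frac{4213}{290} + 204\right) + \frac{103}{7} = \frac{54947}{290} + \frac{103}{7} = \frac{414499}{2030}$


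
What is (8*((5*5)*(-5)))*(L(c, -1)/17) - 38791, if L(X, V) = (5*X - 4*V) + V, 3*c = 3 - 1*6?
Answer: -657447/17 ≈ -38673.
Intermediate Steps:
c = -1 (c = (3 - 1*6)/3 = (3 - 6)/3 = (⅓)*(-3) = -1)
L(X, V) = -3*V + 5*X (L(X, V) = (-4*V + 5*X) + V = -3*V + 5*X)
(8*((5*5)*(-5)))*(L(c, -1)/17) - 38791 = (8*((5*5)*(-5)))*((-3*(-1) + 5*(-1))/17) - 38791 = (8*(25*(-5)))*((3 - 5)*(1/17)) - 38791 = (8*(-125))*(-2*1/17) - 38791 = -1000*(-2/17) - 38791 = 2000/17 - 38791 = -657447/17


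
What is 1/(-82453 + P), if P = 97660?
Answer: 1/15207 ≈ 6.5759e-5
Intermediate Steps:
1/(-82453 + P) = 1/(-82453 + 97660) = 1/15207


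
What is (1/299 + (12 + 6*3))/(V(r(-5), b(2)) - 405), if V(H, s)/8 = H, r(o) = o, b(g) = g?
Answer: -8971/133055 ≈ -0.067423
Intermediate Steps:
V(H, s) = 8*H
(1/299 + (12 + 6*3))/(V(r(-5), b(2)) - 405) = (1/299 + (12 + 6*3))/(8*(-5) - 405) = (1/299 + (12 + 18))/(-40 - 405) = (1/299 + 30)/(-445) = (8971/299)*(-1/445) = -8971/133055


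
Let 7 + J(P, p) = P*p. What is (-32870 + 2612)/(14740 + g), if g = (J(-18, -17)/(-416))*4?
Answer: -80688/39299 ≈ -2.0532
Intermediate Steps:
J(P, p) = -7 + P*p
g = -23/8 (g = ((-7 - 18*(-17))/(-416))*4 = ((-7 + 306)*(-1/416))*4 = (299*(-1/416))*4 = -23/32*4 = -23/8 ≈ -2.8750)
(-32870 + 2612)/(14740 + g) = (-32870 + 2612)/(14740 - 23/8) = -30258/117897/8 = -30258*8/117897 = -80688/39299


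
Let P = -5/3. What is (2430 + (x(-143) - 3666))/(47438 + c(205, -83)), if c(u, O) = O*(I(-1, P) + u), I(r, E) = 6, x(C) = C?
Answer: -197/4275 ≈ -0.046082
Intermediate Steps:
P = -5/3 (P = -5*⅓ = -5/3 ≈ -1.6667)
c(u, O) = O*(6 + u)
(2430 + (x(-143) - 3666))/(47438 + c(205, -83)) = (2430 + (-143 - 3666))/(47438 - 83*(6 + 205)) = (2430 - 3809)/(47438 - 83*211) = -1379/(47438 - 17513) = -1379/29925 = -1379*1/29925 = -197/4275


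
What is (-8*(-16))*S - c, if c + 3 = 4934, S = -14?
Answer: -6723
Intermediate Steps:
c = 4931 (c = -3 + 4934 = 4931)
(-8*(-16))*S - c = -8*(-16)*(-14) - 1*4931 = 128*(-14) - 4931 = -1792 - 4931 = -6723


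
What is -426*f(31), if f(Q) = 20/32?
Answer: -1065/4 ≈ -266.25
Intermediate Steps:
f(Q) = 5/8 (f(Q) = 20*(1/32) = 5/8)
-426*f(31) = -426*5/8 = -1065/4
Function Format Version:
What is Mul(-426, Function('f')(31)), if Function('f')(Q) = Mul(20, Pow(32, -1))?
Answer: Rational(-1065, 4) ≈ -266.25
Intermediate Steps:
Function('f')(Q) = Rational(5, 8) (Function('f')(Q) = Mul(20, Rational(1, 32)) = Rational(5, 8))
Mul(-426, Function('f')(31)) = Mul(-426, Rational(5, 8)) = Rational(-1065, 4)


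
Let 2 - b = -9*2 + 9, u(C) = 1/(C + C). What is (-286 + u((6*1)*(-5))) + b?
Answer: -16501/60 ≈ -275.02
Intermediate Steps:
u(C) = 1/(2*C)
b = 11 (b = 2 - (-9*2 + 9) = 2 - (-18 + 9) = 2 - 1*(-9) = 2 + 9 = 11)
(-286 + u((6*1)*(-5))) + b = (-286 + 1/(2*(((6*1)*(-5))))) + 11 = (-286 + 1/(2*((6*(-5))))) + 11 = (-286 + (½)/(-30)) + 11 = (-286 + (½)*(-1/30)) + 11 = (-286 - 1/60) + 11 = -17161/60 + 11 = -16501/60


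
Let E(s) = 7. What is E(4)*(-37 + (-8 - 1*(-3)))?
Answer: -294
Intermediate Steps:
E(4)*(-37 + (-8 - 1*(-3))) = 7*(-37 + (-8 - 1*(-3))) = 7*(-37 + (-8 + 3)) = 7*(-37 - 5) = 7*(-42) = -294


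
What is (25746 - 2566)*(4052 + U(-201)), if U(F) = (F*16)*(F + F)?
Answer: 30061771120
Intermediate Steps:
U(F) = 32*F² (U(F) = (16*F)*(2*F) = 32*F²)
(25746 - 2566)*(4052 + U(-201)) = (25746 - 2566)*(4052 + 32*(-201)²) = 23180*(4052 + 32*40401) = 23180*(4052 + 1292832) = 23180*1296884 = 30061771120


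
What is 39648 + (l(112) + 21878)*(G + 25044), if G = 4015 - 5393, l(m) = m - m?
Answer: 517804396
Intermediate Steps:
l(m) = 0
G = -1378
39648 + (l(112) + 21878)*(G + 25044) = 39648 + (0 + 21878)*(-1378 + 25044) = 39648 + 21878*23666 = 39648 + 517764748 = 517804396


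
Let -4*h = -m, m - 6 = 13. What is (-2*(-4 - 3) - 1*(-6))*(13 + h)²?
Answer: 25205/4 ≈ 6301.3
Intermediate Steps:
m = 19 (m = 6 + 13 = 19)
h = 19/4 (h = -(-1)*19/4 = -¼*(-19) = 19/4 ≈ 4.7500)
(-2*(-4 - 3) - 1*(-6))*(13 + h)² = (-2*(-4 - 3) - 1*(-6))*(13 + 19/4)² = (-2*(-7) + 6)*(71/4)² = (14 + 6)*(5041/16) = 20*(5041/16) = 25205/4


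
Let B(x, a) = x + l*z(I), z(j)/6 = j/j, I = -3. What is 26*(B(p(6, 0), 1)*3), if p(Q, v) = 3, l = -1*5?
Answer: -2106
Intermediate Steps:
z(j) = 6 (z(j) = 6*(j/j) = 6*1 = 6)
l = -5
B(x, a) = -30 + x (B(x, a) = x - 5*6 = x - 30 = -30 + x)
26*(B(p(6, 0), 1)*3) = 26*((-30 + 3)*3) = 26*(-27*3) = 26*(-81) = -2106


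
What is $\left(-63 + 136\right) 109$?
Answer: $7957$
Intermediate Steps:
$\left(-63 + 136\right) 109 = 73 \cdot 109 = 7957$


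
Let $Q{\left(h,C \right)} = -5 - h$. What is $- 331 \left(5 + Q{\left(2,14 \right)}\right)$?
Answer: $662$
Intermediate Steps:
$- 331 \left(5 + Q{\left(2,14 \right)}\right) = - 331 \left(5 - 7\right) = \left(-331\right) \left(-2\right) = 662$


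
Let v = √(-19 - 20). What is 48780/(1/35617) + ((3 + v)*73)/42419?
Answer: 73698654372159/42419 + 73*I*√39/42419 ≈ 1.7374e+9 + 0.010747*I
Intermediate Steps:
v = I*√39 (v = √(-39) = I*√39 ≈ 6.245*I)
48780/(1/35617) + ((3 + v)*73)/42419 = 48780/(1/35617) + ((3 + I*√39)*73)/42419 = 48780/(1/35617) + (219 + 73*I*√39)*(1/42419) = 48780*35617 + (219/42419 + 73*I*√39/42419) = 1737397260 + (219/42419 + 73*I*√39/42419) = 73698654372159/42419 + 73*I*√39/42419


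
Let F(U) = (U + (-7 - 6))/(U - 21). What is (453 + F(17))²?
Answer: 204304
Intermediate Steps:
F(U) = (-13 + U)/(-21 + U) (F(U) = (U - 13)/(-21 + U) = (-13 + U)/(-21 + U))
(453 + F(17))² = (453 + (-13 + 17)/(-21 + 17))² = (453 + 4/(-4))² = (453 - ¼*4)² = (453 - 1)² = 452² = 204304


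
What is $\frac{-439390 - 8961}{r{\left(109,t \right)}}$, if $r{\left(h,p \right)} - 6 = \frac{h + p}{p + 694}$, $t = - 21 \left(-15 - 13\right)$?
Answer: $- \frac{574785982}{8389} \approx -68517.0$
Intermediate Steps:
$t = 588$ ($t = - 21 \left(-15 - 13\right) = \left(-21\right) \left(-28\right) = 588$)
$r{\left(h,p \right)} = 6 + \frac{h + p}{694 + p}$ ($r{\left(h,p \right)} = 6 + \frac{h + p}{p + 694} = 6 + \frac{h + p}{694 + p}$)
$\frac{-439390 - 8961}{r{\left(109,t \right)}} = \frac{-439390 - 8961}{\frac{1}{694 + 588} \left(4164 + 109 + 7 \cdot 588\right)} = - \frac{448351}{\frac{1}{1282} \left(4164 + 109 + 4116\right)} = - \frac{448351}{\frac{1}{1282} \cdot 8389} = - \frac{448351}{\frac{8389}{1282}} = \left(-448351\right) \frac{1282}{8389} = - \frac{574785982}{8389}$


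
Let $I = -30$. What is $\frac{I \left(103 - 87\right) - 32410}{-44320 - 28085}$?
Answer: $\frac{6578}{14481} \approx 0.45425$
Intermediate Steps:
$\frac{I \left(103 - 87\right) - 32410}{-44320 - 28085} = \frac{- 30 \left(103 - 87\right) - 32410}{-44320 - 28085} = \frac{\left(-30\right) 16 - 32410}{-72405} = \left(-480 - 32410\right) \left(- \frac{1}{72405}\right) = \left(-32890\right) \left(- \frac{1}{72405}\right) = \frac{6578}{14481}$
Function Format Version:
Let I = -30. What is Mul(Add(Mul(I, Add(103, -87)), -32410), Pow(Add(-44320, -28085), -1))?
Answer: Rational(6578, 14481) ≈ 0.45425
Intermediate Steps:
Mul(Add(Mul(I, Add(103, -87)), -32410), Pow(Add(-44320, -28085), -1)) = Mul(Add(Mul(-30, Add(103, -87)), -32410), Pow(Add(-44320, -28085), -1)) = Mul(Add(Mul(-30, 16), -32410), Pow(-72405, -1)) = Mul(Add(-480, -32410), Rational(-1, 72405)) = Mul(-32890, Rational(-1, 72405)) = Rational(6578, 14481)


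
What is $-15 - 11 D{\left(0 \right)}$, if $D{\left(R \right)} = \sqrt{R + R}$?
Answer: $-15$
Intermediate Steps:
$D{\left(R \right)} = \sqrt{2} \sqrt{R}$ ($D{\left(R \right)} = \sqrt{2 R} = \sqrt{2} \sqrt{R}$)
$-15 - 11 D{\left(0 \right)} = -15 - 11 \sqrt{2} \sqrt{0} = -15 - 11 \sqrt{2} \cdot 0 = -15 - 0 = -15 + 0 = -15$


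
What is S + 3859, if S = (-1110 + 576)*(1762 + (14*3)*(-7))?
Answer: -780053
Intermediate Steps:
S = -783912 (S = -534*(1762 + 42*(-7)) = -534*(1762 - 294) = -534*1468 = -783912)
S + 3859 = -783912 + 3859 = -780053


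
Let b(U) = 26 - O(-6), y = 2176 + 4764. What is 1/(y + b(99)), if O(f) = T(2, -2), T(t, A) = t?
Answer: 1/6964 ≈ 0.00014360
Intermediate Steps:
O(f) = 2
y = 6940
b(U) = 24 (b(U) = 26 - 1*2 = 26 - 2 = 24)
1/(y + b(99)) = 1/(6940 + 24) = 1/6964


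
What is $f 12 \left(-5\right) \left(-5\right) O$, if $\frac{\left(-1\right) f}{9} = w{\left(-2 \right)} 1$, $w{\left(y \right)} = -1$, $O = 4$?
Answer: $10800$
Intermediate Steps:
$f = 9$ ($f = - 9 \left(\left(-1\right) 1\right) = \left(-9\right) \left(-1\right) = 9$)
$f 12 \left(-5\right) \left(-5\right) O = 9 \cdot 12 \left(-5\right) \left(-5\right) 4 = 108 \cdot 25 \cdot 4 = 108 \cdot 100 = 10800$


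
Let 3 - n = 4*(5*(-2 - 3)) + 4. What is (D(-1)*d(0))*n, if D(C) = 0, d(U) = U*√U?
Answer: 0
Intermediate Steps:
d(U) = U^(3/2)
n = 99 (n = 3 - (4*(5*(-2 - 3)) + 4) = 3 - (4*(5*(-5)) + 4) = 3 - (4*(-25) + 4) = 3 - (-100 + 4) = 3 - 1*(-96) = 3 + 96 = 99)
(D(-1)*d(0))*n = (0*0^(3/2))*99 = (0*0)*99 = 0*99 = 0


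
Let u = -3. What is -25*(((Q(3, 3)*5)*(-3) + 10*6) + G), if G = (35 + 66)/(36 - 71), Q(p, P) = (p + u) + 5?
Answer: 3130/7 ≈ 447.14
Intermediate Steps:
Q(p, P) = 2 + p (Q(p, P) = (p - 3) + 5 = (-3 + p) + 5 = 2 + p)
G = -101/35 (G = 101/(-35) = 101*(-1/35) = -101/35 ≈ -2.8857)
-25*(((Q(3, 3)*5)*(-3) + 10*6) + G) = -25*((((2 + 3)*5)*(-3) + 10*6) - 101/35) = -25*(((5*5)*(-3) + 60) - 101/35) = -25*((25*(-3) + 60) - 101/35) = -25*((-75 + 60) - 101/35) = -25*(-15 - 101/35) = -25*(-626/35) = 3130/7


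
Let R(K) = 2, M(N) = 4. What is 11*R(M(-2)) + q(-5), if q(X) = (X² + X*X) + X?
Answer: 67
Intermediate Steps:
q(X) = X + 2*X² (q(X) = (X² + X²) + X = 2*X² + X = X + 2*X²)
11*R(M(-2)) + q(-5) = 11*2 - 5*(1 + 2*(-5)) = 22 - 5*(1 - 10) = 22 - 5*(-9) = 22 + 45 = 67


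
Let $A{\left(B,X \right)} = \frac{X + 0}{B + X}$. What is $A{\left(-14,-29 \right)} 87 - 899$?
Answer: $- \frac{36134}{43} \approx -840.33$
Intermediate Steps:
$A{\left(B,X \right)} = \frac{X}{B + X}$
$A{\left(-14,-29 \right)} 87 - 899 = - \frac{29}{-14 - 29} \cdot 87 - 899 = - \frac{29}{-43} \cdot 87 - 899 = \left(-29\right) \left(- \frac{1}{43}\right) 87 - 899 = \frac{29}{43} \cdot 87 - 899 = \frac{2523}{43} - 899 = - \frac{36134}{43}$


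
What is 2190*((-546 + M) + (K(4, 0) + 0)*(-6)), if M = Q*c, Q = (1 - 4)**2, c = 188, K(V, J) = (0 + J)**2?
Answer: 2509740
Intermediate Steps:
K(V, J) = J**2
Q = 9 (Q = (-3)**2 = 9)
M = 1692 (M = 9*188 = 1692)
2190*((-546 + M) + (K(4, 0) + 0)*(-6)) = 2190*((-546 + 1692) + (0**2 + 0)*(-6)) = 2190*(1146 + (0 + 0)*(-6)) = 2190*(1146 + 0*(-6)) = 2190*(1146 + 0) = 2190*1146 = 2509740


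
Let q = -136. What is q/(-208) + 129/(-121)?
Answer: -1297/3146 ≈ -0.41227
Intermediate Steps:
q/(-208) + 129/(-121) = -136/(-208) + 129/(-121) = -136*(-1/208) + 129*(-1/121) = 17/26 - 129/121 = -1297/3146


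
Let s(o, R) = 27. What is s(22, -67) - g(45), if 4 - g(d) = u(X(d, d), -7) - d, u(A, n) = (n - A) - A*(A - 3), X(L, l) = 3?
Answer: -32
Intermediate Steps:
u(A, n) = n - A - A*(-3 + A) (u(A, n) = (n - A) - A*(-3 + A) = n - A - A*(-3 + A))
g(d) = 14 + d (g(d) = 4 - ((-7 - 1*3**2 + 2*3) - d) = 4 - ((-7 - 1*9 + 6) - d) = 4 - ((-7 - 9 + 6) - d) = 4 - (-10 - d) = 4 + (10 + d) = 14 + d)
s(22, -67) - g(45) = 27 - (14 + 45) = 27 - 1*59 = 27 - 59 = -32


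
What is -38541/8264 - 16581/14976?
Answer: -29758975/5156736 ≈ -5.7709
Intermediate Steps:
-38541/8264 - 16581/14976 = -38541*1/8264 - 16581*1/14976 = -38541/8264 - 5527/4992 = -29758975/5156736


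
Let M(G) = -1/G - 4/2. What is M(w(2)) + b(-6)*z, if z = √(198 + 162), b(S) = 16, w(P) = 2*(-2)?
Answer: -7/4 + 96*√10 ≈ 301.83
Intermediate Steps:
w(P) = -4
M(G) = -2 - 1/G (M(G) = -1/G - 4*½ = -1/G - 2 = -2 - 1/G)
z = 6*√10 (z = √360 = 6*√10 ≈ 18.974)
M(w(2)) + b(-6)*z = (-2 - 1/(-4)) + 16*(6*√10) = (-2 - 1*(-¼)) + 96*√10 = (-2 + ¼) + 96*√10 = -7/4 + 96*√10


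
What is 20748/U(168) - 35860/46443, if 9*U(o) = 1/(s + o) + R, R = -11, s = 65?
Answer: -48113327134/2833023 ≈ -16983.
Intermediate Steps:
U(o) = -11/9 + 1/(9*(65 + o)) (U(o) = (1/(65 + o) - 11)/9 = (-11 + 1/(65 + o))/9 = -11/9 + 1/(9*(65 + o)))
20748/U(168) - 35860/46443 = 20748/(((-714 - 11*168)/(9*(65 + 168)))) - 35860/46443 = 20748/(((1/9)*(-714 - 1848)/233)) - 35860*1/46443 = 20748/(((1/9)*(1/233)*(-2562))) - 35860/46443 = 20748/(-854/699) - 35860/46443 = 20748*(-699/854) - 35860/46443 = -1035918/61 - 35860/46443 = -48113327134/2833023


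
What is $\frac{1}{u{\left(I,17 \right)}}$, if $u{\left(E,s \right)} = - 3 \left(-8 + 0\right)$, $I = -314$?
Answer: $\frac{1}{24} \approx 0.041667$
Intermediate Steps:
$u{\left(E,s \right)} = 24$ ($u{\left(E,s \right)} = \left(-3\right) \left(-8\right) = 24$)
$\frac{1}{u{\left(I,17 \right)}} = \frac{1}{24}$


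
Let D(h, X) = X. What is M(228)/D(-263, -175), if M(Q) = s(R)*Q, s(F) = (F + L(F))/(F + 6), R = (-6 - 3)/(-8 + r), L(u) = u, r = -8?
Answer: -1368/6125 ≈ -0.22335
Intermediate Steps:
R = 9/16 (R = (-6 - 3)/(-8 - 8) = -9/(-16) = -9*(-1/16) = 9/16 ≈ 0.56250)
s(F) = 2*F/(6 + F) (s(F) = (F + F)/(F + 6) = (2*F)/(6 + F) = 2*F/(6 + F))
M(Q) = 6*Q/35 (M(Q) = (2*(9/16)/(6 + 9/16))*Q = (2*(9/16)/(105/16))*Q = (2*(9/16)*(16/105))*Q = 6*Q/35)
M(228)/D(-263, -175) = ((6/35)*228)/(-175) = (1368/35)*(-1/175) = -1368/6125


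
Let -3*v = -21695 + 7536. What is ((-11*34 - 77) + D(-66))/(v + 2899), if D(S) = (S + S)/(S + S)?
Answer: -675/11428 ≈ -0.059065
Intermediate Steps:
v = 14159/3 (v = -(-21695 + 7536)/3 = -1/3*(-14159) = 14159/3 ≈ 4719.7)
D(S) = 1 (D(S) = (2*S)/((2*S)) = (2*S)*(1/(2*S)) = 1)
((-11*34 - 77) + D(-66))/(v + 2899) = ((-11*34 - 77) + 1)/(14159/3 + 2899) = ((-374 - 77) + 1)/(22856/3) = (-451 + 1)*(3/22856) = -450*3/22856 = -675/11428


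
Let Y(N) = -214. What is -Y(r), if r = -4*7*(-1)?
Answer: 214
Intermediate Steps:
r = 28 (r = -28*(-1) = 28)
-Y(r) = -1*(-214) = 214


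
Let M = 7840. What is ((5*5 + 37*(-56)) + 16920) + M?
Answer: 22713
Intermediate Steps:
((5*5 + 37*(-56)) + 16920) + M = ((5*5 + 37*(-56)) + 16920) + 7840 = ((25 - 2072) + 16920) + 7840 = (-2047 + 16920) + 7840 = 14873 + 7840 = 22713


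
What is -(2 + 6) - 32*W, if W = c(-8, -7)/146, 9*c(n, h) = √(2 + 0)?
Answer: -8 - 16*√2/657 ≈ -8.0344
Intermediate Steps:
c(n, h) = √2/9 (c(n, h) = √(2 + 0)/9 = √2/9)
W = √2/1314 (W = (√2/9)/146 = (√2/9)*(1/146) = √2/1314 ≈ 0.0010763)
-(2 + 6) - 32*W = -(2 + 6) - 16*√2/657 = -1*8 - 16*√2/657 = -8 - 16*√2/657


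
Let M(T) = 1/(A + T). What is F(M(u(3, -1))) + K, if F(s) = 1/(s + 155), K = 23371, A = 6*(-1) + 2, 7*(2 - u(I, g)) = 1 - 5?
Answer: 36061463/1543 ≈ 23371.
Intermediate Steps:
u(I, g) = 18/7 (u(I, g) = 2 - (1 - 5)/7 = 2 - ⅐*(-4) = 2 + 4/7 = 18/7)
A = -4 (A = -6 + 2 = -4)
M(T) = 1/(-4 + T)
F(s) = 1/(155 + s)
F(M(u(3, -1))) + K = 1/(155 + 1/(-4 + 18/7)) + 23371 = 1/(155 + 1/(-10/7)) + 23371 = 1/(155 - 7/10) + 23371 = 1/(1543/10) + 23371 = 10/1543 + 23371 = 36061463/1543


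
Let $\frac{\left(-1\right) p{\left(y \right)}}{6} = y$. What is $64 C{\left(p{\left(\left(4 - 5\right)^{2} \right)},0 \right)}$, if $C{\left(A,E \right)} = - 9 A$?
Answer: $3456$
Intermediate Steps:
$p{\left(y \right)} = - 6 y$
$64 C{\left(p{\left(\left(4 - 5\right)^{2} \right)},0 \right)} = 64 \left(- 9 \left(- 6 \left(4 - 5\right)^{2}\right)\right) = 64 \left(- 9 \left(- 6 \left(-1\right)^{2}\right)\right) = 64 \left(- 9 \left(\left(-6\right) 1\right)\right) = 64 \left(\left(-9\right) \left(-6\right)\right) = 64 \cdot 54 = 3456$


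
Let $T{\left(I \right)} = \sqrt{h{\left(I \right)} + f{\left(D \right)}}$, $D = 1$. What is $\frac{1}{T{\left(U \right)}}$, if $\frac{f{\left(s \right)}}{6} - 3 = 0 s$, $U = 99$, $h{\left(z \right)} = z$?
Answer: $\frac{\sqrt{13}}{39} \approx 0.09245$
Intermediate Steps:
$f{\left(s \right)} = 18$ ($f{\left(s \right)} = 18 + 6 \cdot 0 s = 18 + 6 \cdot 0 = 18 + 0 = 18$)
$T{\left(I \right)} = \sqrt{18 + I}$ ($T{\left(I \right)} = \sqrt{I + 18} = \sqrt{18 + I}$)
$\frac{1}{T{\left(U \right)}} = \frac{1}{\sqrt{18 + 99}} = \frac{1}{\sqrt{117}} = \frac{1}{3 \sqrt{13}} = \frac{\sqrt{13}}{39}$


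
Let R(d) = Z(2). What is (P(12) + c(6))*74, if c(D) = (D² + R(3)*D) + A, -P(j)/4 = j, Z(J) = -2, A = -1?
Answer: -1850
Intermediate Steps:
P(j) = -4*j
R(d) = -2
c(D) = -1 + D² - 2*D (c(D) = (D² - 2*D) - 1 = -1 + D² - 2*D)
(P(12) + c(6))*74 = (-4*12 + (-1 + 6² - 2*6))*74 = (-48 + (-1 + 36 - 12))*74 = (-48 + 23)*74 = -25*74 = -1850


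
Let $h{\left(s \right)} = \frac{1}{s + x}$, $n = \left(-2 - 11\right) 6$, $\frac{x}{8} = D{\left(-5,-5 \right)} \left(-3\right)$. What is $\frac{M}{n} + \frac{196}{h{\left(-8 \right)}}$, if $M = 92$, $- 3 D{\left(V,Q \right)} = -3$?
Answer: $- \frac{244654}{39} \approx -6273.2$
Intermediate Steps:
$D{\left(V,Q \right)} = 1$ ($D{\left(V,Q \right)} = \left(- \frac{1}{3}\right) \left(-3\right) = 1$)
$x = -24$ ($x = 8 \cdot 1 \left(-3\right) = 8 \left(-3\right) = -24$)
$n = -78$ ($n = \left(-13\right) 6 = -78$)
$h{\left(s \right)} = \frac{1}{-24 + s}$ ($h{\left(s \right)} = \frac{1}{s - 24} = \frac{1}{-24 + s}$)
$\frac{M}{n} + \frac{196}{h{\left(-8 \right)}} = \frac{92}{-78} + \frac{196}{\frac{1}{-24 - 8}} = 92 \left(- \frac{1}{78}\right) + \frac{196}{\frac{1}{-32}} = - \frac{46}{39} + \frac{196}{- \frac{1}{32}} = - \frac{46}{39} + 196 \left(-32\right) = - \frac{46}{39} - 6272 = - \frac{244654}{39}$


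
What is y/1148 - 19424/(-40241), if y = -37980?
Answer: -376513607/11549167 ≈ -32.601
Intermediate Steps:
y/1148 - 19424/(-40241) = -37980/1148 - 19424/(-40241) = -37980*1/1148 - 19424*(-1/40241) = -9495/287 + 19424/40241 = -376513607/11549167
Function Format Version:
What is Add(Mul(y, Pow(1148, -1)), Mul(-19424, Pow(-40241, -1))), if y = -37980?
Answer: Rational(-376513607, 11549167) ≈ -32.601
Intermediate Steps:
Add(Mul(y, Pow(1148, -1)), Mul(-19424, Pow(-40241, -1))) = Add(Mul(-37980, Pow(1148, -1)), Mul(-19424, Pow(-40241, -1))) = Add(Mul(-37980, Rational(1, 1148)), Mul(-19424, Rational(-1, 40241))) = Add(Rational(-9495, 287), Rational(19424, 40241)) = Rational(-376513607, 11549167)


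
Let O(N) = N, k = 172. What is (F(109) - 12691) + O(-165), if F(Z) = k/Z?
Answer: -1401132/109 ≈ -12854.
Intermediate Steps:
F(Z) = 172/Z
(F(109) - 12691) + O(-165) = (172/109 - 12691) - 165 = -1383147/109 - 165 = -1401132/109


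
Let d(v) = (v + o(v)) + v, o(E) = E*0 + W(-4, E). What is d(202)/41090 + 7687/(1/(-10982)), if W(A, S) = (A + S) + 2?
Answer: -1734380835228/20545 ≈ -8.4419e+7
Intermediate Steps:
W(A, S) = 2 + A + S
o(E) = -2 + E (o(E) = E*0 + (2 - 4 + E) = 0 + (-2 + E) = -2 + E)
d(v) = -2 + 3*v (d(v) = (v + (-2 + v)) + v = (-2 + 2*v) + v = -2 + 3*v)
d(202)/41090 + 7687/(1/(-10982)) = (-2 + 3*202)/41090 + 7687/(1/(-10982)) = (-2 + 606)*(1/41090) + 7687/(-1/10982) = 604*(1/41090) + 7687*(-10982) = 302/20545 - 84418634 = -1734380835228/20545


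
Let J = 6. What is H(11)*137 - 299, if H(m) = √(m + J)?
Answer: -299 + 137*√17 ≈ 265.87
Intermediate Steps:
H(m) = √(6 + m) (H(m) = √(m + 6) = √(6 + m))
H(11)*137 - 299 = √(6 + 11)*137 - 299 = √17*137 - 299 = 137*√17 - 299 = -299 + 137*√17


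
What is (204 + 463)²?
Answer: 444889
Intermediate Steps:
(204 + 463)² = 667² = 444889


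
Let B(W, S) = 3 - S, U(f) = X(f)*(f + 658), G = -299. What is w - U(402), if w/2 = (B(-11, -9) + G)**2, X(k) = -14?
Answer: 179578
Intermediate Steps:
U(f) = -9212 - 14*f (U(f) = -14*(f + 658) = -14*(658 + f) = -9212 - 14*f)
w = 164738 (w = 2*((3 - 1*(-9)) - 299)**2 = 2*((3 + 9) - 299)**2 = 2*(12 - 299)**2 = 2*(-287)**2 = 2*82369 = 164738)
w - U(402) = 164738 - (-9212 - 14*402) = 164738 - (-9212 - 5628) = 164738 - 1*(-14840) = 164738 + 14840 = 179578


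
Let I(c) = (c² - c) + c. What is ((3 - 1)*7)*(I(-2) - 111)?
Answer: -1498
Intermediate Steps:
I(c) = c²
((3 - 1)*7)*(I(-2) - 111) = ((3 - 1)*7)*((-2)² - 111) = (2*7)*(4 - 111) = 14*(-107) = -1498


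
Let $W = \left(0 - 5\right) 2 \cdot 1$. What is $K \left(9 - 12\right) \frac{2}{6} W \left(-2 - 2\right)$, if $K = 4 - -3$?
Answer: $-280$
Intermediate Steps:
$W = -10$ ($W = \left(0 - 5\right) 2 \cdot 1 = \left(-5\right) 2 \cdot 1 = \left(-10\right) 1 = -10$)
$K = 7$ ($K = 4 + 3 = 7$)
$K \left(9 - 12\right) \frac{2}{6} W \left(-2 - 2\right) = 7 \left(9 - 12\right) \frac{2}{6} \left(-10\right) \left(-2 - 2\right) = 7 \left(-3\right) 2 \cdot \frac{1}{6} \left(-10\right) \left(-2 - 2\right) = - 21 \cdot \frac{1}{3} \left(-10\right) \left(-4\right) = - 21 \left(\left(- \frac{10}{3}\right) \left(-4\right)\right) = \left(-21\right) \frac{40}{3} = -280$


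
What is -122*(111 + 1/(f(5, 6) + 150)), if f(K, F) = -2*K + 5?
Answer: -1963712/145 ≈ -13543.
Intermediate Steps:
f(K, F) = 5 - 2*K
-122*(111 + 1/(f(5, 6) + 150)) = -122*(111 + 1/((5 - 2*5) + 150)) = -122*(111 + 1/((5 - 10) + 150)) = -122*(111 + 1/(-5 + 150)) = -122*(111 + 1/145) = -122*16096/145 = -1963712/145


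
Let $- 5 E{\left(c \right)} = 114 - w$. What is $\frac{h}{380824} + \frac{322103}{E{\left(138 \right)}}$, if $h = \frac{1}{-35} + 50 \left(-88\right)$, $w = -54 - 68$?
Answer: $- \frac{5366583274209}{786401560} \approx -6824.2$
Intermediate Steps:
$w = -122$
$E{\left(c \right)} = - \frac{236}{5}$ ($E{\left(c \right)} = - \frac{114 - -122}{5} = - \frac{114 + 122}{5} = \left(- \frac{1}{5}\right) 236 = - \frac{236}{5}$)
$h = - \frac{154001}{35}$ ($h = - \frac{1}{35} - 4400 = - \frac{154001}{35} \approx -4400.0$)
$\frac{h}{380824} + \frac{322103}{E{\left(138 \right)}} = - \frac{154001}{35 \cdot 380824} + \frac{322103}{- \frac{236}{5}} = \left(- \frac{154001}{35}\right) \frac{1}{380824} + 322103 \left(- \frac{5}{236}\right) = - \frac{154001}{13328840} - \frac{1610515}{236} = - \frac{5366583274209}{786401560}$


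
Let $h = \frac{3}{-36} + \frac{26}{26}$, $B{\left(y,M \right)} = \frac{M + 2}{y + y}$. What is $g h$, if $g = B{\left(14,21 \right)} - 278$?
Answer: $- \frac{28457}{112} \approx -254.08$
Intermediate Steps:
$B{\left(y,M \right)} = \frac{2 + M}{2 y}$
$h = \frac{11}{12}$ ($h = 3 \left(- \frac{1}{36}\right) + 26 \cdot \frac{1}{26} = - \frac{1}{12} + 1 = \frac{11}{12} \approx 0.91667$)
$g = - \frac{7761}{28}$ ($g = \frac{2 + 21}{2 \cdot 14} - 278 = \frac{1}{2} \cdot \frac{1}{14} \cdot 23 - 278 = \frac{23}{28} - 278 = - \frac{7761}{28} \approx -277.18$)
$g h = \left(- \frac{7761}{28}\right) \frac{11}{12} = - \frac{28457}{112}$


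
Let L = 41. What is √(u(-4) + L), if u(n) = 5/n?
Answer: √159/2 ≈ 6.3048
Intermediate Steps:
√(u(-4) + L) = √(5/(-4) + 41) = √(5*(-¼) + 41) = √(-5/4 + 41) = √(159/4) = √159/2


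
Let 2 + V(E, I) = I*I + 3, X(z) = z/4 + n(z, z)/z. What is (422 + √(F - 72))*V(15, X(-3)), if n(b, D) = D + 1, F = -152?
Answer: 30595/72 + 145*I*√14/36 ≈ 424.93 + 15.071*I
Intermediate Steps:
n(b, D) = 1 + D
X(z) = z/4 + (1 + z)/z
V(E, I) = 1 + I² (V(E, I) = -2 + (I*I + 3) = -2 + (I² + 3) = -2 + (3 + I²) = 1 + I²)
(422 + √(F - 72))*V(15, X(-3)) = (422 + √(-152 - 72))*(1 + (1 + 1/(-3) + (¼)*(-3))²) = (422 + √(-224))*(1 + (1 - ⅓ - ¾)²) = (422 + 4*I*√14)*(1 + (-1/12)²) = (422 + 4*I*√14)*(1 + 1/144) = (422 + 4*I*√14)*(145/144) = 30595/72 + 145*I*√14/36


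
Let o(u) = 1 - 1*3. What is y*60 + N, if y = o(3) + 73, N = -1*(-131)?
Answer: 4391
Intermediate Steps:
o(u) = -2 (o(u) = 1 - 3 = -2)
N = 131
y = 71 (y = -2 + 73 = 71)
y*60 + N = 71*60 + 131 = 4260 + 131 = 4391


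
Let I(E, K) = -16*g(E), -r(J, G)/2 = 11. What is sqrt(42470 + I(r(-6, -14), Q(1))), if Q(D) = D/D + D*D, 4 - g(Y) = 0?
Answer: sqrt(42406) ≈ 205.93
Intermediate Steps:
g(Y) = 4 (g(Y) = 4 - 1*0 = 4 + 0 = 4)
r(J, G) = -22 (r(J, G) = -2*11 = -22)
Q(D) = 1 + D**2
I(E, K) = -64 (I(E, K) = -16*4 = -64)
sqrt(42470 + I(r(-6, -14), Q(1))) = sqrt(42470 - 64) = sqrt(42406)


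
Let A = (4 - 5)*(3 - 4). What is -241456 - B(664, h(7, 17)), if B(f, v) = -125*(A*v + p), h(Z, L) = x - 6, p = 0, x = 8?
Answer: -241206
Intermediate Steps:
h(Z, L) = 2 (h(Z, L) = 8 - 6 = 2)
A = 1 (A = -1*(-1) = 1)
B(f, v) = -125*v (B(f, v) = -125*(1*v + 0) = -125*(v + 0) = -125*v)
-241456 - B(664, h(7, 17)) = -241456 - (-125)*2 = -241456 - 1*(-250) = -241456 + 250 = -241206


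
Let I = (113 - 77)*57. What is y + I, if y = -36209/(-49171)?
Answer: 100935101/49171 ≈ 2052.7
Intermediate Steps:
y = 36209/49171 (y = -36209*(-1/49171) = 36209/49171 ≈ 0.73639)
I = 2052 (I = 36*57 = 2052)
y + I = 36209/49171 + 2052 = 100935101/49171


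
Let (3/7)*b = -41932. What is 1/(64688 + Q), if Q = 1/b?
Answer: 293524/18987480509 ≈ 1.5459e-5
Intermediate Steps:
b = -293524/3 (b = (7/3)*(-41932) = -293524/3 ≈ -97841.)
Q = -3/293524 (Q = 1/(-293524/3) = -3/293524 ≈ -1.0221e-5)
1/(64688 + Q) = 1/(64688 - 3/293524) = 1/(18987480509/293524) = 293524/18987480509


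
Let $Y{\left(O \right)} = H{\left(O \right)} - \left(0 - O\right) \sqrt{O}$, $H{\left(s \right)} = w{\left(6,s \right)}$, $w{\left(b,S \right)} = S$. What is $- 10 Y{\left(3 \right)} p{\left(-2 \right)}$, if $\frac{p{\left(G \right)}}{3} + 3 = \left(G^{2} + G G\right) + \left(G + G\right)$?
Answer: $-90 - 90 \sqrt{3} \approx -245.88$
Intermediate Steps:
$H{\left(s \right)} = s$
$Y{\left(O \right)} = O + O^{\frac{3}{2}}$ ($Y{\left(O \right)} = O - \left(0 - O\right) \sqrt{O} = O - - O \sqrt{O} = O - - O^{\frac{3}{2}} = O + O^{\frac{3}{2}}$)
$p{\left(G \right)} = -9 + 6 G + 6 G^{2}$ ($p{\left(G \right)} = -9 + 3 \left(\left(G^{2} + G G\right) + \left(G + G\right)\right) = -9 + 3 \left(\left(G^{2} + G^{2}\right) + 2 G\right) = -9 + 3 \left(2 G^{2} + 2 G\right) = -9 + 3 \left(2 G + 2 G^{2}\right) = -9 + \left(6 G + 6 G^{2}\right) = -9 + 6 G + 6 G^{2}$)
$- 10 Y{\left(3 \right)} p{\left(-2 \right)} = - 10 \left(3 + 3^{\frac{3}{2}}\right) \left(-9 + 6 \left(-2\right) + 6 \left(-2\right)^{2}\right) = - 10 \left(3 + 3 \sqrt{3}\right) \left(-9 - 12 + 6 \cdot 4\right) = \left(-30 - 30 \sqrt{3}\right) \left(-9 - 12 + 24\right) = \left(-30 - 30 \sqrt{3}\right) 3 = -90 - 90 \sqrt{3}$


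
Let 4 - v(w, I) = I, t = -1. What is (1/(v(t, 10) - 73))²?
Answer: 1/6241 ≈ 0.00016023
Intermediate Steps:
v(w, I) = 4 - I
(1/(v(t, 10) - 73))² = (1/((4 - 1*10) - 73))² = (1/((4 - 10) - 73))² = (1/(-6 - 73))² = (1/(-79))² = (-1/79)² = 1/6241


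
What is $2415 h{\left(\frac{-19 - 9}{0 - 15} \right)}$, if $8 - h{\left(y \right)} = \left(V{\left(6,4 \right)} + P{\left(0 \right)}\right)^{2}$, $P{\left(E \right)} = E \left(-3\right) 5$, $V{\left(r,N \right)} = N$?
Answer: $-19320$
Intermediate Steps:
$P{\left(E \right)} = - 15 E$ ($P{\left(E \right)} = - 3 E 5 = - 15 E$)
$h{\left(y \right)} = -8$ ($h{\left(y \right)} = 8 - \left(4 - 0\right)^{2} = 8 - \left(4 + 0\right)^{2} = 8 - 4^{2} = 8 - 16 = -8$)
$2415 h{\left(\frac{-19 - 9}{0 - 15} \right)} = 2415 \left(-8\right) = -19320$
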